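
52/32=13/8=1.62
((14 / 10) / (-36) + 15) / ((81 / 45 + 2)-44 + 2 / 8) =-2693 / 7191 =-0.37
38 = 38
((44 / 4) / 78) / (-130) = -11 / 10140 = -0.00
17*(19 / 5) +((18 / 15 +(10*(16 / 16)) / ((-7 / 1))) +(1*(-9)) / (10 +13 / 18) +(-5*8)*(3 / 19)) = 7343421 / 128345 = 57.22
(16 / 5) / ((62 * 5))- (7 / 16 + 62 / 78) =-590983 / 483600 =-1.22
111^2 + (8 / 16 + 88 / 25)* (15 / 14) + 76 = 1736183 / 140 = 12401.31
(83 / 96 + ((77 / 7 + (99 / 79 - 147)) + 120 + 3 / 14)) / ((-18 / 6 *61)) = 0.07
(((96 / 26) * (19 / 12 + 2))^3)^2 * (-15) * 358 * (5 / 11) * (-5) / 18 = 3637137098.71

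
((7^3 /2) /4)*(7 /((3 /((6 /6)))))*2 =2401 /12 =200.08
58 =58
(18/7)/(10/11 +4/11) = 99/49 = 2.02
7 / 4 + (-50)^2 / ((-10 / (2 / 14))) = -951 / 28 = -33.96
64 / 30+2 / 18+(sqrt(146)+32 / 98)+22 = sqrt(146)+54179 / 2205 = 36.65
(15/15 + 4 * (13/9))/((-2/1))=-61/18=-3.39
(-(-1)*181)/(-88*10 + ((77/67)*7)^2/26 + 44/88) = -10562617/51179721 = -0.21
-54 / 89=-0.61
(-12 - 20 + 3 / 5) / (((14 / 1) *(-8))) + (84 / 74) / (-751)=4339039 / 15560720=0.28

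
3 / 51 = 1 / 17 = 0.06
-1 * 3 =-3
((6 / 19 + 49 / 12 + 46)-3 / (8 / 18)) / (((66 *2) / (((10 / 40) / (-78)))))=-311 / 293436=-0.00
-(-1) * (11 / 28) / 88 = 1 / 224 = 0.00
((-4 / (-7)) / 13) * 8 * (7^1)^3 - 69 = 671 / 13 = 51.62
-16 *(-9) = 144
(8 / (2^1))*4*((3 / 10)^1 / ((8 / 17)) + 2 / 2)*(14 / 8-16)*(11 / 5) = -82137 / 100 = -821.37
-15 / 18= -5 / 6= -0.83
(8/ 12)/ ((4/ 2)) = 1/ 3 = 0.33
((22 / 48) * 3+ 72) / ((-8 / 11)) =-6457 / 64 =-100.89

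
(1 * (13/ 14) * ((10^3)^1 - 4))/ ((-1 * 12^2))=-1079/ 168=-6.42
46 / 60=23 / 30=0.77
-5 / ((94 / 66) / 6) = -990 / 47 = -21.06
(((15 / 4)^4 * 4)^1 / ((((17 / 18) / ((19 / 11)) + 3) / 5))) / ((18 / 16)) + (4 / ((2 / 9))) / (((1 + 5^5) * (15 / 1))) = 12528426727 / 12639460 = 991.22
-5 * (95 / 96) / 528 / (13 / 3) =-475 / 219648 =-0.00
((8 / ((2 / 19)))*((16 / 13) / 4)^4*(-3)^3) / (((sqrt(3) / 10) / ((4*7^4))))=-1019847.97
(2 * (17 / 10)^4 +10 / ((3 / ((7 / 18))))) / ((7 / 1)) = 2430067 / 945000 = 2.57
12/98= 6/49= 0.12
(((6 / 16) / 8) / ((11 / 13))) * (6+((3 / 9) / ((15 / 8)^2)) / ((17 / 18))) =50557 / 149600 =0.34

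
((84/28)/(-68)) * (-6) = 9/34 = 0.26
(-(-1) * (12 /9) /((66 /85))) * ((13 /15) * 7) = 3094 /297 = 10.42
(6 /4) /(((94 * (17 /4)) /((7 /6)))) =7 /1598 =0.00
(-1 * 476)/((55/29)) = -13804/55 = -250.98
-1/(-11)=1/11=0.09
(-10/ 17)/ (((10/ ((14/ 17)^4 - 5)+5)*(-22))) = 0.01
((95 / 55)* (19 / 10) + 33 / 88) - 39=-35.34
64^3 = 262144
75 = 75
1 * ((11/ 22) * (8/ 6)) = 2/ 3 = 0.67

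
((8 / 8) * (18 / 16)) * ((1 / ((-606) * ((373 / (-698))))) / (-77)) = -1047 / 23206568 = -0.00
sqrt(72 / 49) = 6 * sqrt(2) / 7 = 1.21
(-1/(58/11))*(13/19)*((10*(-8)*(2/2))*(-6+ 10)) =22880/551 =41.52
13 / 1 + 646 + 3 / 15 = 3296 / 5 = 659.20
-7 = -7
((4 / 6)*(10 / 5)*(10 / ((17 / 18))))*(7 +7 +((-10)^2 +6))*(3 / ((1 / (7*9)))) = 5443200 / 17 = 320188.24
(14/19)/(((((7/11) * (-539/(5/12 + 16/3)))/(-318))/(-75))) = -274275/931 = -294.60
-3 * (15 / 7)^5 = -135.55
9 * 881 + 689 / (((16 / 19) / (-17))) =-5980.19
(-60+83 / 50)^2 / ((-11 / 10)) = -8508889 / 2750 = -3094.14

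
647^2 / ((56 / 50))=10465225 / 28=373758.04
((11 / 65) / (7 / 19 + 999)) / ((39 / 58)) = 6061 / 24067290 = 0.00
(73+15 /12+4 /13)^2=15031129 /2704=5558.85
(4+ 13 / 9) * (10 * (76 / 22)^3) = 26887280 / 11979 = 2244.53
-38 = -38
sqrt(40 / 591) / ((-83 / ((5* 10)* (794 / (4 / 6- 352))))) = 39700* sqrt(5910) / 8616977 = 0.35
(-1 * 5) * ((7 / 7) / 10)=-1 / 2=-0.50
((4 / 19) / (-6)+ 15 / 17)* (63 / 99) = 5747 / 10659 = 0.54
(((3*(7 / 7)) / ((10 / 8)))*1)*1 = 12 / 5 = 2.40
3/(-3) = -1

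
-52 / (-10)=26 / 5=5.20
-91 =-91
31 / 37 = 0.84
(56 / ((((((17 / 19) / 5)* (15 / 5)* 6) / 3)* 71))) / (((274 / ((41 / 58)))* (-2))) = -27265 / 28772466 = -0.00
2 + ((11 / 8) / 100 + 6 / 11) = 22521 / 8800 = 2.56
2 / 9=0.22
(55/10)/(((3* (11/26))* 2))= 13/6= 2.17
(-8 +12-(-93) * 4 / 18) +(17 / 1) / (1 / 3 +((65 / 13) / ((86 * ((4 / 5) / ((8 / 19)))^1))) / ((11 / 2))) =2051149 / 27411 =74.83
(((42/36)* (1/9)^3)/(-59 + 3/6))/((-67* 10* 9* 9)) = 7/13886553330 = 0.00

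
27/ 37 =0.73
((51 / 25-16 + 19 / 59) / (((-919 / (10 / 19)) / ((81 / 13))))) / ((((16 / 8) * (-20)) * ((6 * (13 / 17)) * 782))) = -135783 / 400438351300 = -0.00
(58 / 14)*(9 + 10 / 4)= 667 / 14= 47.64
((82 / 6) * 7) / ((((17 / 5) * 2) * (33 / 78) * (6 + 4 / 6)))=3731 / 748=4.99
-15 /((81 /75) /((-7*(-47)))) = -41125 /9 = -4569.44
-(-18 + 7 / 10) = 173 / 10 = 17.30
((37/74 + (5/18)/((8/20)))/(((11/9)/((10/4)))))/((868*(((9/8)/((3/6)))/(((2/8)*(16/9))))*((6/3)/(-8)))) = -430/193347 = -0.00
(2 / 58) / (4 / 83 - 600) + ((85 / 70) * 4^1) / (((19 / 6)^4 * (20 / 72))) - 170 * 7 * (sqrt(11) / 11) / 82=1144999530263 / 6586806483740 - 595 * sqrt(11) / 451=-4.20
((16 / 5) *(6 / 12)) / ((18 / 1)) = 4 / 45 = 0.09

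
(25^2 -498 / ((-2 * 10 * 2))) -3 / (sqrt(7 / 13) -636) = 3 * sqrt(91) / 5258441 + 67040360389 / 105168820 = 637.45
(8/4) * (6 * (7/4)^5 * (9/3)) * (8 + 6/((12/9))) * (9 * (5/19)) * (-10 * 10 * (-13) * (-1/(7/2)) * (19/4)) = -30862463.38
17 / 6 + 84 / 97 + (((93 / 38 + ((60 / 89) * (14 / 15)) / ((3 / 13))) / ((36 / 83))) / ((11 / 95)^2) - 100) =179024166227 / 225632088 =793.43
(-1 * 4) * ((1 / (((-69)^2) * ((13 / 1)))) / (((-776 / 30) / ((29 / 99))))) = 145 / 198119493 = 0.00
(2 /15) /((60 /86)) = 43 /225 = 0.19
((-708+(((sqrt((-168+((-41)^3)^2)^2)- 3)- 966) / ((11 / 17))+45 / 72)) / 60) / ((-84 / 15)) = -646013959895 / 29568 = -21848415.85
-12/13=-0.92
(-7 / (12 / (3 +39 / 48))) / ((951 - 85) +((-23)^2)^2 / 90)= -0.00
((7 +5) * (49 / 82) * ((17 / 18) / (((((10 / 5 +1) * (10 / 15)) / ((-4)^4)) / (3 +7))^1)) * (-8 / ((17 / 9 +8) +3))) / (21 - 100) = 6397440 / 93931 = 68.11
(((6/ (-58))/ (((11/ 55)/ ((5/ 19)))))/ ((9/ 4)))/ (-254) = 50/ 209931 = 0.00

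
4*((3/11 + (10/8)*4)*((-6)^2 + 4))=9280/11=843.64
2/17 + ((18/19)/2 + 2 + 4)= 2129/323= 6.59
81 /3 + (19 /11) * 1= 28.73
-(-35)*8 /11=280 /11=25.45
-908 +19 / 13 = -11785 / 13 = -906.54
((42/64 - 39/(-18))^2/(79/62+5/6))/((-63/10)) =-11383355/18966528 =-0.60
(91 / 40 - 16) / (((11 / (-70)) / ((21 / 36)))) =8967 / 176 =50.95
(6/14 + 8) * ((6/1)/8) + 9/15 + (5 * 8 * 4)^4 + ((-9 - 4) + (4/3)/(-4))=275251197307/420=655359993.59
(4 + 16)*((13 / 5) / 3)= 52 / 3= 17.33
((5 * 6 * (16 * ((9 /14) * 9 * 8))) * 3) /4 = 116640 /7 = 16662.86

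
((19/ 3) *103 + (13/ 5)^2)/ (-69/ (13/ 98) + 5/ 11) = -7068776/ 5573775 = -1.27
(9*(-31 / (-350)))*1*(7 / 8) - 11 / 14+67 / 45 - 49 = -1199503 / 25200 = -47.60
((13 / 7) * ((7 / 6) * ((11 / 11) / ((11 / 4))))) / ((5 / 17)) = 442 / 165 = 2.68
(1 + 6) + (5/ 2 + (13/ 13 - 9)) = 1.50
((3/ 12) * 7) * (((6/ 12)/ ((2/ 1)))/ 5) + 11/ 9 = 943/ 720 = 1.31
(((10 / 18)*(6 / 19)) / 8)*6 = 5 / 38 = 0.13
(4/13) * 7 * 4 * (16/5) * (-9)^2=145152/65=2233.11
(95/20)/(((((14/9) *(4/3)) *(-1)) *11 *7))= -513/17248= -0.03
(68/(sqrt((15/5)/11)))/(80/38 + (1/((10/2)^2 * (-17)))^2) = 233367500 * sqrt(33)/21675057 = 61.85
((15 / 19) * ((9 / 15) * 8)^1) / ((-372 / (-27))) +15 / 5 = 1929 / 589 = 3.28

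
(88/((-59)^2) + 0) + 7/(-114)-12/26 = -2567359/5158842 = -0.50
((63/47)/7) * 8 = 72/47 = 1.53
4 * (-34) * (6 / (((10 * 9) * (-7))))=136 / 105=1.30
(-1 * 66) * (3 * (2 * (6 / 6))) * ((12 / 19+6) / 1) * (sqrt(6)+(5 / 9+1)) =-49896 * sqrt(6) / 19-77616 / 19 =-10517.67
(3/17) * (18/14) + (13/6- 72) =-49699/714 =-69.61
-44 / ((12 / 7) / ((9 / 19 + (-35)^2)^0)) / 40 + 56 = 6643 / 120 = 55.36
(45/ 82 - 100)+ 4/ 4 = -8073/ 82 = -98.45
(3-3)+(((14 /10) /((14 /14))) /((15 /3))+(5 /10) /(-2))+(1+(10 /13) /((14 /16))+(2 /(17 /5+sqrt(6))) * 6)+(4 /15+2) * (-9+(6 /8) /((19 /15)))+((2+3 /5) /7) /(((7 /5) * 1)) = -14.83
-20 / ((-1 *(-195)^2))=4 / 7605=0.00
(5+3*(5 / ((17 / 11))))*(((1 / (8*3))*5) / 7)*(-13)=-8125 / 1428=-5.69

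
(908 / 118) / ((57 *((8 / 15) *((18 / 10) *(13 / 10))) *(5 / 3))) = 5675 / 87438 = 0.06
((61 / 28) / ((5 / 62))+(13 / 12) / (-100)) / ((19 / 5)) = 226829 / 31920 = 7.11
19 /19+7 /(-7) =0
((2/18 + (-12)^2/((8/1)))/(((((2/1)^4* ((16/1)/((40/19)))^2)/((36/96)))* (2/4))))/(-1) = -4075/277248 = -0.01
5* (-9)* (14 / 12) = -105 / 2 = -52.50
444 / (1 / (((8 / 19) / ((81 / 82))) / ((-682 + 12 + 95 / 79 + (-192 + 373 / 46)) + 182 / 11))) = -3880995712 / 17146508409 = -0.23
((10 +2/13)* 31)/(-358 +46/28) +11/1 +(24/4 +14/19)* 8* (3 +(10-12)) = 26293403/410761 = 64.01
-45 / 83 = -0.54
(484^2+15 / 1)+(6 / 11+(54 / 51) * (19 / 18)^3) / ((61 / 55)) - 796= 78445340785 / 335988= 233476.61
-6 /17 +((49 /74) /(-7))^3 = -2437175 /6888808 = -0.35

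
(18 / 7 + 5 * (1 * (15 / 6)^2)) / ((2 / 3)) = 2841 / 56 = 50.73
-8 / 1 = -8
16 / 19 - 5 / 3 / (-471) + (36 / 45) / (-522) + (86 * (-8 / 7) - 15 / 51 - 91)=-29143625363 / 154414995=-188.74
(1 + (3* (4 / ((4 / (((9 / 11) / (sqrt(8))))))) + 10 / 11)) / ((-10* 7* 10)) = -3 / 1100 - 27* sqrt(2) / 30800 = -0.00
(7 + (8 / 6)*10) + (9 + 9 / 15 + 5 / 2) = 973 / 30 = 32.43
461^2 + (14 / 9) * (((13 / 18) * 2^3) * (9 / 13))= 1912745 / 9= 212527.22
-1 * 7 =-7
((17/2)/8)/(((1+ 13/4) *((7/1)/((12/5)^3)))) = 432/875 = 0.49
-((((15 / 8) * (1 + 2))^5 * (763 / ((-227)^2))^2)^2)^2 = -133182320990849424021982068637612115702392673492431640625 / 57307762836465736759034735899399878936247749588010663936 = -2.32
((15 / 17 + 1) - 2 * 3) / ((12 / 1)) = -35 / 102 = -0.34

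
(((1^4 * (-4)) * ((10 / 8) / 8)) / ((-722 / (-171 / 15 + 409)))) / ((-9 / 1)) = -497 / 12996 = -0.04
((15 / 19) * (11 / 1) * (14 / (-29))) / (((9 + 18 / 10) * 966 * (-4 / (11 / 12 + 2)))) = 9625 / 32848416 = 0.00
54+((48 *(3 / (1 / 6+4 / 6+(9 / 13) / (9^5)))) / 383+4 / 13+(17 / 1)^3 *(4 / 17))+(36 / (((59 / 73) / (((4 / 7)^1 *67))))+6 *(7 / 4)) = 1711012224400139 / 584642554678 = 2926.60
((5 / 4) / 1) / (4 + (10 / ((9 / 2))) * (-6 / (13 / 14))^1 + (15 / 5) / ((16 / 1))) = -780 / 6347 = -0.12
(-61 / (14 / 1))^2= 3721 / 196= 18.98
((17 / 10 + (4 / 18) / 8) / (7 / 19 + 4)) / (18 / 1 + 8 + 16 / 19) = 112271 / 7619400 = 0.01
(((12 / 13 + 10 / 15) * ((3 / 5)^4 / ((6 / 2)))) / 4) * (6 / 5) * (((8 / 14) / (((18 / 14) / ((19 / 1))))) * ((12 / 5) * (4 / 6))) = 56544 / 203125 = 0.28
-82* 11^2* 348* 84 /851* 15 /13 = -4350598560 /11063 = -393256.67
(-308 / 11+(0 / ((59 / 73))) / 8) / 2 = -14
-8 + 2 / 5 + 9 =7 / 5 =1.40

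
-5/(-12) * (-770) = -1925/6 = -320.83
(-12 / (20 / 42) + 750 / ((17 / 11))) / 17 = 39108 / 1445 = 27.06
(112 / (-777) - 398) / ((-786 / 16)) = 353552 / 43623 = 8.10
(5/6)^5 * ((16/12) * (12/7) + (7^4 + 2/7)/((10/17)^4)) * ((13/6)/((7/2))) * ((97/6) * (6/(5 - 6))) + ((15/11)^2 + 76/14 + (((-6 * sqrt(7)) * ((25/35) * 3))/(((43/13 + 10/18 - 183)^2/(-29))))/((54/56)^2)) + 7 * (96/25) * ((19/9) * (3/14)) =-26778119515863257/55324684800 + 5489120 * sqrt(7)/439279681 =-484017.54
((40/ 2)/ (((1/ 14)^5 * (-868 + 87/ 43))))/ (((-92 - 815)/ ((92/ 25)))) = 370022912/ 7342165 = 50.40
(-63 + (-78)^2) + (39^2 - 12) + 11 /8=60251 /8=7531.38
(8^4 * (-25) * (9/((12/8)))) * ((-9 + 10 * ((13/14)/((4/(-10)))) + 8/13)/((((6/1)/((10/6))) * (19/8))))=3926016000/1729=2270685.95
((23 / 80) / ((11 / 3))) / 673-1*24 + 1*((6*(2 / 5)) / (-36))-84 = -108.07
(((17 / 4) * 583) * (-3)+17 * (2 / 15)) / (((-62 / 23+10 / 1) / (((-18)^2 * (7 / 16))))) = -92292813 / 640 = -144207.52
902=902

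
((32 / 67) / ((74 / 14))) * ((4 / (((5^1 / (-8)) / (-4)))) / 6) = 14336 / 37185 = 0.39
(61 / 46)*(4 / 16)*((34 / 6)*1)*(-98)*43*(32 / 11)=-17479672 / 759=-23029.87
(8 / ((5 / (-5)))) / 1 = -8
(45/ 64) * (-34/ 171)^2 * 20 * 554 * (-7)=-14009275/ 6498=-2155.94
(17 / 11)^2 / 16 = 289 / 1936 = 0.15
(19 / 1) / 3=19 / 3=6.33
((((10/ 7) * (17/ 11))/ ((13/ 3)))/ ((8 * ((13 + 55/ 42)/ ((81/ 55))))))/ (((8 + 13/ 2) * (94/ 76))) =470934/ 1288543399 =0.00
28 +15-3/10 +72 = 1147/10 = 114.70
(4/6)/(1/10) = 20/3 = 6.67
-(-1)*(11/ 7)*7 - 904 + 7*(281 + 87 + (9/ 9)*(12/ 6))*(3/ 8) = 313/ 4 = 78.25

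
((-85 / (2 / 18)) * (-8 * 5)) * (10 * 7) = 2142000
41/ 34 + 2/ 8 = 99/ 68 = 1.46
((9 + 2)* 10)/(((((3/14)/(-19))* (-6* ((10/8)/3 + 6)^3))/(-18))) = -110.75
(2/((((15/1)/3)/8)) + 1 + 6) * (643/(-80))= -32793/400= -81.98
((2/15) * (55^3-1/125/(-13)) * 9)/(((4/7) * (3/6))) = 5677546896/8125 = 698775.00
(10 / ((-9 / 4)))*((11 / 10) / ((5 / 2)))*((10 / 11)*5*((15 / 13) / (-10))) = 40 / 39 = 1.03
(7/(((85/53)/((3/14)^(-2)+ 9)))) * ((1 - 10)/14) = -14681/170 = -86.36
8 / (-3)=-8 / 3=-2.67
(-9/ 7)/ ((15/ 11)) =-33/ 35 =-0.94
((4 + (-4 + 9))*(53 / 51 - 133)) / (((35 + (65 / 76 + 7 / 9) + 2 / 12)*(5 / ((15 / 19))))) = -2180520 / 427907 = -5.10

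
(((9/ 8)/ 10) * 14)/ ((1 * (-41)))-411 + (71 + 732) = 642817/ 1640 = 391.96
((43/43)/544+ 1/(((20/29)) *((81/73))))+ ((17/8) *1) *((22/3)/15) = 2.35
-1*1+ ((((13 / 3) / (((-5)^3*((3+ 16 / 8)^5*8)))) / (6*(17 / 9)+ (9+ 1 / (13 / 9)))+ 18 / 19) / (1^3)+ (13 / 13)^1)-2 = -51250003211 / 48687500000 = -1.05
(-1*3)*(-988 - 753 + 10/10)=5220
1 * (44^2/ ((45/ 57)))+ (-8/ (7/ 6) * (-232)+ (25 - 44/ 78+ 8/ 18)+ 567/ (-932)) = 15523378699/ 3816540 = 4067.40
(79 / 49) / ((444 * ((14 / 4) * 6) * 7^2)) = 79 / 22386924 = 0.00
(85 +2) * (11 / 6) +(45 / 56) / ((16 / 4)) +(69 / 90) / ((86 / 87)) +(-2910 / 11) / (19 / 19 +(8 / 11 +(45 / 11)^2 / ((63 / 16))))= 28338422261 / 243834080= 116.22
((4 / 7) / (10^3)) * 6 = 3 / 875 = 0.00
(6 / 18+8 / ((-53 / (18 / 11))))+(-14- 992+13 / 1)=-1736606 / 1749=-992.91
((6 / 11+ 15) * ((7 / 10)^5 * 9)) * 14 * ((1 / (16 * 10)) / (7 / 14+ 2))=181061811 / 220000000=0.82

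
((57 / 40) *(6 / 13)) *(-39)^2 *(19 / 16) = 380133 / 320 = 1187.92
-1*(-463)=463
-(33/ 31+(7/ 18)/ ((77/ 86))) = -4600/ 3069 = -1.50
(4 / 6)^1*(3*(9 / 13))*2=2.77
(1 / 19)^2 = 1 / 361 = 0.00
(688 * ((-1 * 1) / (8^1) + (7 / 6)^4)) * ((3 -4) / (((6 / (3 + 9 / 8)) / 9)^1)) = -1059047 / 144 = -7354.49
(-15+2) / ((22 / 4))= -26 / 11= -2.36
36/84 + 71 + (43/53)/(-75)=1987199/27825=71.42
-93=-93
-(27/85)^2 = -729/7225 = -0.10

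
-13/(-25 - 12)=13/37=0.35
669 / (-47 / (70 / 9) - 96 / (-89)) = -1389290 / 10309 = -134.76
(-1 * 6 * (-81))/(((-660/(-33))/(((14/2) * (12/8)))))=5103/20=255.15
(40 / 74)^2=0.29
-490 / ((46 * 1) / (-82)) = 20090 / 23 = 873.48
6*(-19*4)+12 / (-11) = -5028 / 11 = -457.09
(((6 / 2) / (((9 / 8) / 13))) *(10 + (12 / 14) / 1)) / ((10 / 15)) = 3952 / 7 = 564.57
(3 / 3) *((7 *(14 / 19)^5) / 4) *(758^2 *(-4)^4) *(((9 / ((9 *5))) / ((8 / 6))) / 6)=17304801289216 / 12380495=1397747.12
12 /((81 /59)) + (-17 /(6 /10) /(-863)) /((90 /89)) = 136283 /15534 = 8.77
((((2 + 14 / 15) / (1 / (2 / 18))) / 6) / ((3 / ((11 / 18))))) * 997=120637 / 10935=11.03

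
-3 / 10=-0.30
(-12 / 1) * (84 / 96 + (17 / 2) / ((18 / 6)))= -89 / 2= -44.50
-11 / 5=-2.20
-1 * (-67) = 67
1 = 1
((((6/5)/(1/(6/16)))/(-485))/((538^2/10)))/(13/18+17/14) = -567/34252802960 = -0.00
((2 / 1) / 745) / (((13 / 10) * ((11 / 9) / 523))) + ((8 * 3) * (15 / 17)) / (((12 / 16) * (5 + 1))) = 5.59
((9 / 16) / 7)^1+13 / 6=755 / 336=2.25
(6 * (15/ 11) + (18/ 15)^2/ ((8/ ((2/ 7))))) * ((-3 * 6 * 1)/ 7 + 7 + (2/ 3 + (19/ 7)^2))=9678456/ 94325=102.61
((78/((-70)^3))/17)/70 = -39/204085000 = -0.00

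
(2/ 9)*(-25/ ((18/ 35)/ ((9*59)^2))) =-3045875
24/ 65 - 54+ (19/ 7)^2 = -147349/ 3185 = -46.26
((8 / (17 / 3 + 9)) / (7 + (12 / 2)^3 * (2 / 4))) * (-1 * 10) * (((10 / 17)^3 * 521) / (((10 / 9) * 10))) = -562680 / 1242989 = -0.45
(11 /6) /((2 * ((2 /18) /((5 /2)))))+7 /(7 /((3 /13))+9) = 9819 /472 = 20.80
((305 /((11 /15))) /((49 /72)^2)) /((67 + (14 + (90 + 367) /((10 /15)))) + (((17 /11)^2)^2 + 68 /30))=947011824000 /816750602213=1.16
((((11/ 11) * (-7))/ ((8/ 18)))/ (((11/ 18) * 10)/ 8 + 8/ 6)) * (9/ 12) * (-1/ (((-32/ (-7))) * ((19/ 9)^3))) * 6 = 26040609/ 33142688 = 0.79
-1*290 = -290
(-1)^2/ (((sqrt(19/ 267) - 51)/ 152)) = -258723/ 86806 - 19*sqrt(5073)/ 86806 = -3.00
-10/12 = -5/6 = -0.83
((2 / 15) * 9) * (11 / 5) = 66 / 25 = 2.64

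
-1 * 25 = -25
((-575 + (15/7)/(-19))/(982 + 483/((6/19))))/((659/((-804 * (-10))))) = -1229959200/440250881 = -2.79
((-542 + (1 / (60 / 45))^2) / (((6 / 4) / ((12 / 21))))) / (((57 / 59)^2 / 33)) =-331714933 / 45486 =-7292.68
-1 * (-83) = 83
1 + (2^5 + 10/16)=269/8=33.62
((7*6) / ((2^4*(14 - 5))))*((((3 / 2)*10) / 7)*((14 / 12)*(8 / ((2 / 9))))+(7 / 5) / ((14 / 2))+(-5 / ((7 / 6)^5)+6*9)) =11923447 / 288120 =41.38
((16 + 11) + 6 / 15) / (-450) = -137 / 2250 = -0.06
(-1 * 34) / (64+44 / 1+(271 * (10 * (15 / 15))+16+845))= -34 / 3679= -0.01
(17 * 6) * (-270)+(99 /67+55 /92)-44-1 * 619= -173830499 /6164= -28200.92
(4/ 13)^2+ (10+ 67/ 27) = 57385/ 4563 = 12.58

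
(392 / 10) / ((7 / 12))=336 / 5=67.20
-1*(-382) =382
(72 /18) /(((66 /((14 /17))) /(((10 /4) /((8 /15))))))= 175 /748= 0.23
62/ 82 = 31/ 41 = 0.76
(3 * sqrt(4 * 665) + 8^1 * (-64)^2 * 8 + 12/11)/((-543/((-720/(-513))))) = -230687680/340461 - 160 * sqrt(665)/10317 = -677.97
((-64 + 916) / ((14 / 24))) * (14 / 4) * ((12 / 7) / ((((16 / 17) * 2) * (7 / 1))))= 32589 / 49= 665.08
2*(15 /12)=5 /2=2.50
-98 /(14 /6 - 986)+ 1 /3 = 3833 /8853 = 0.43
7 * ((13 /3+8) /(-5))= -259 /15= -17.27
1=1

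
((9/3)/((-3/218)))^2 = 47524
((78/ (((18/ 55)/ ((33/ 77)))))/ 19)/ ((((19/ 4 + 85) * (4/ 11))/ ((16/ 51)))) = 125840/ 2435097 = 0.05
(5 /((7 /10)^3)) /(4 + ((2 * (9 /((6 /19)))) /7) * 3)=5000 /9751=0.51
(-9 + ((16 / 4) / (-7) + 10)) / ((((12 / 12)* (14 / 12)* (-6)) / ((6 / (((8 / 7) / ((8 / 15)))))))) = -6 / 35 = -0.17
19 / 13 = 1.46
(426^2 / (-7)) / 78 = -30246 / 91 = -332.37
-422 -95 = -517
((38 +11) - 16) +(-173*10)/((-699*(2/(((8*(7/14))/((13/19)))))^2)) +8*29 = 33802835/118131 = 286.15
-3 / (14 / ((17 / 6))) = -17 / 28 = -0.61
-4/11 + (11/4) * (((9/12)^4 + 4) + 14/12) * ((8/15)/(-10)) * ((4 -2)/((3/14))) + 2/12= -3660317/475200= -7.70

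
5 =5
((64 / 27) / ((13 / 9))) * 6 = 9.85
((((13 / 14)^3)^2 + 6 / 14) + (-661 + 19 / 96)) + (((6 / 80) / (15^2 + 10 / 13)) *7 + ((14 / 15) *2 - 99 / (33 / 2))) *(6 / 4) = -220747345410233 / 331487822400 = -665.93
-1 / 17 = -0.06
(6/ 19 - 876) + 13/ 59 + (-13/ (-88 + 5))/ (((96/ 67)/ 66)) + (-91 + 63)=-1334235523/ 1488688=-896.25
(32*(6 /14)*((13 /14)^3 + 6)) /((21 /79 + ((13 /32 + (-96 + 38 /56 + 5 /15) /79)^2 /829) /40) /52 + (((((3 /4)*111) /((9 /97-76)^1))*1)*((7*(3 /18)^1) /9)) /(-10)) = 55944404867349872640 /11594390814357673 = 4825.13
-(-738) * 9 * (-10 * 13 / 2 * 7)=-3022110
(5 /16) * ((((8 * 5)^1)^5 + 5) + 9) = 32000004.38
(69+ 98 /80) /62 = 2809 /2480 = 1.13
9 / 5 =1.80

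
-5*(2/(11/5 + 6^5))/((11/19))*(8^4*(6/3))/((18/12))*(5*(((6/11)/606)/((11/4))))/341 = -311296000/5348403609483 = -0.00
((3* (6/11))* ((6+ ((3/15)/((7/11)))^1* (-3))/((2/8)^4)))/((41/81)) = 66064896/15785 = 4185.30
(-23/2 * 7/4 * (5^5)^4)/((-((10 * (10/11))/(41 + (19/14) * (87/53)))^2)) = 436884468746185302734375/10067456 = 43395716727859084.04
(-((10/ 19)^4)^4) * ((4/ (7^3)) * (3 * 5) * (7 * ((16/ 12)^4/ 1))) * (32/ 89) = -1638400000000000000000/ 33963111123346689630934707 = -0.00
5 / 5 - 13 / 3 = -10 / 3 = -3.33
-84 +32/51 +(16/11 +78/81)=-408742/5049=-80.96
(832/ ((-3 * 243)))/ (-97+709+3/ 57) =-15808/ 8477541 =-0.00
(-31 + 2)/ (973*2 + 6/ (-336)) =-1624/ 108975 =-0.01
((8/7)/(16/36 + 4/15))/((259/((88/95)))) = 0.01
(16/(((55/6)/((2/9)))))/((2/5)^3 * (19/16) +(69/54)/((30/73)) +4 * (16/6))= 57600/2057011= 0.03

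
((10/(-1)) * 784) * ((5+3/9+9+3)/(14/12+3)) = -163072/5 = -32614.40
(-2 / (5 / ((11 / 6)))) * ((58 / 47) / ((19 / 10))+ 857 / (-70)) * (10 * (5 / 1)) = 2657237 / 6251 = 425.09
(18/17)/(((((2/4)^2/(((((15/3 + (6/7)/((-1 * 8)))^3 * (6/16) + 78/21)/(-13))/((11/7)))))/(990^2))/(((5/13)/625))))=-67089736593/11262160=-5957.09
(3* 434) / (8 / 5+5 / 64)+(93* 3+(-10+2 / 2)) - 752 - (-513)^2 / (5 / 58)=-3052466.53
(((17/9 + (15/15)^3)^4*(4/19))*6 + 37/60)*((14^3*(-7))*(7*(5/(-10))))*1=1237476670129/207765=5956136.36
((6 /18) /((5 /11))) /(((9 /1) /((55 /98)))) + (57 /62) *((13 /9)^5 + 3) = 513332119 /59796954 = 8.58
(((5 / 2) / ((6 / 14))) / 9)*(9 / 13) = 35 / 78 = 0.45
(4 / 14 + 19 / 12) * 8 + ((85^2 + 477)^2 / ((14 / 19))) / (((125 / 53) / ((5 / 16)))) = 6400300003 / 600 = 10667166.67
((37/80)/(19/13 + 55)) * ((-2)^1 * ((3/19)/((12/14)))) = -3367/1115680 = -0.00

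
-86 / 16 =-5.38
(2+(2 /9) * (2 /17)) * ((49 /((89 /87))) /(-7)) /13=-1.07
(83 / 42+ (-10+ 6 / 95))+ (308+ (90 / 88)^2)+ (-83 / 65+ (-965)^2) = 46772009673551 / 50210160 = 931524.81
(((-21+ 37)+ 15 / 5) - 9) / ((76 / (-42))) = -105 / 19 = -5.53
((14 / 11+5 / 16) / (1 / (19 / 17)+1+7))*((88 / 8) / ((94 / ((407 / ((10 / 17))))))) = 36677619 / 2541760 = 14.43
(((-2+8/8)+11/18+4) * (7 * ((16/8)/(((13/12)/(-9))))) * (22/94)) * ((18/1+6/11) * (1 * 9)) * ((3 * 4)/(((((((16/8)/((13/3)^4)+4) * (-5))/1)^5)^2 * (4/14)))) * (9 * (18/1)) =-5922027041486444431048780984633877084951082182622339/550980131560216012649460048223125226522332442103218750000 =-0.00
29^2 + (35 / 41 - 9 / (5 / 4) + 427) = 258639 / 205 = 1261.65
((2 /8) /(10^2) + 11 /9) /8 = 4409 /28800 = 0.15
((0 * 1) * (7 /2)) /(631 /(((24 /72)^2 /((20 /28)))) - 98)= 0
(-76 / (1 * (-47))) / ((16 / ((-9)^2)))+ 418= 80123 / 188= 426.19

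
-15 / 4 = -3.75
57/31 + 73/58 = 5569/1798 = 3.10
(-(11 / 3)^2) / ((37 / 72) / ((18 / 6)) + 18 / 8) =-2904 / 523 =-5.55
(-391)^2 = 152881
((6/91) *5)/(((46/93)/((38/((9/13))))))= 5890/161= 36.58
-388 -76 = -464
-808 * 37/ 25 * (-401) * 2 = 23976592/ 25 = 959063.68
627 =627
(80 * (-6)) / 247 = -480 / 247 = -1.94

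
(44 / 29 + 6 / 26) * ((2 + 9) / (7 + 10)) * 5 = 36245 / 6409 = 5.66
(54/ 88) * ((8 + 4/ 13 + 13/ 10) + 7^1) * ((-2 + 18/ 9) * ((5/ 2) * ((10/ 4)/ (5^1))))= 0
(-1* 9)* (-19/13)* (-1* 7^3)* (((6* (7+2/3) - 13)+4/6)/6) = -658217/26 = -25316.04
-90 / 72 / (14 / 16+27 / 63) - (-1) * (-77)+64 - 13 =-1968 / 73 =-26.96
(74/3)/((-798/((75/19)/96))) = -925/727776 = -0.00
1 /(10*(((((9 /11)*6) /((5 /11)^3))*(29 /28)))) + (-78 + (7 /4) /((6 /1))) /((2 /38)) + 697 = -590784367 /757944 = -779.46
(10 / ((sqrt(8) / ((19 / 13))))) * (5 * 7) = 3325 * sqrt(2) / 26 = 180.86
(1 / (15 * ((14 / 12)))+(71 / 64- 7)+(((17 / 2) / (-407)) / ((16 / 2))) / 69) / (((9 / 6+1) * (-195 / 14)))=366962941 / 2190474000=0.17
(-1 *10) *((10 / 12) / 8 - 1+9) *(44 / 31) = -115.03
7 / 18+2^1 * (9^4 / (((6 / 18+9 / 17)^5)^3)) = 2425306296201960860704758386291 / 20183787309280599534993408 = 120161.11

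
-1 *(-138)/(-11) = -138/11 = -12.55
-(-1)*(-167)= -167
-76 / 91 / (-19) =4 / 91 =0.04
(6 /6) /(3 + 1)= 1 /4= 0.25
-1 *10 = -10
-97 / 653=-0.15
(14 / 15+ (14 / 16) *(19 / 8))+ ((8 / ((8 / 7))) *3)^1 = 23051 / 960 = 24.01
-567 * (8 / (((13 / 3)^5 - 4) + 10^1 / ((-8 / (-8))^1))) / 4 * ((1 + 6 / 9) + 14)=-4317138 / 372751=-11.58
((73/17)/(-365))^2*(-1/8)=-1/57800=-0.00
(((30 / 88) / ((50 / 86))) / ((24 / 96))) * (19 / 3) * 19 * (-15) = -46569 / 11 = -4233.55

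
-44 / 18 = -2.44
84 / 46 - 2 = -4 / 23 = -0.17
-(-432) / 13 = 432 / 13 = 33.23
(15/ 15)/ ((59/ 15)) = 15/ 59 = 0.25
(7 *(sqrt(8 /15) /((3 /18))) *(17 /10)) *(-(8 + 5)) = -3094 *sqrt(30) /25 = -677.86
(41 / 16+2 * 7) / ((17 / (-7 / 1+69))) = 8215 / 136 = 60.40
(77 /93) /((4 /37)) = 2849 /372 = 7.66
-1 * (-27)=27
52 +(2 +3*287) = 915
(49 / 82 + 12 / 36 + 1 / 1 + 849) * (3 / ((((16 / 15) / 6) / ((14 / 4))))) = 65938635 / 1312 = 50258.11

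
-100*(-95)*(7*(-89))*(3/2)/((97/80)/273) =-193890060000/97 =-1998866597.94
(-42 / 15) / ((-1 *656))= 7 / 1640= 0.00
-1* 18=-18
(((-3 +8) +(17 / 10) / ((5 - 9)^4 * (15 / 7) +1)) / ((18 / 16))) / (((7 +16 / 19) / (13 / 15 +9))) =2164891312 / 386912025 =5.60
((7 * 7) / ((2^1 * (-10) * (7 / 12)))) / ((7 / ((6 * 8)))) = -144 / 5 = -28.80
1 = 1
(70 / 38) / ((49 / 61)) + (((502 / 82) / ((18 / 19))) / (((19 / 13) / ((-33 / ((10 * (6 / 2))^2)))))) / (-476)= 4592517967 / 2002341600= 2.29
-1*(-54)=54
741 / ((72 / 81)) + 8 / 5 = 33409 / 40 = 835.22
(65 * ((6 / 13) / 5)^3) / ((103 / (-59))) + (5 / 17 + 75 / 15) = 5.26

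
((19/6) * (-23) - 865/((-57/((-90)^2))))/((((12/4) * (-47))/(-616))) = 4313446676/8037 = 536698.60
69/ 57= 23/ 19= 1.21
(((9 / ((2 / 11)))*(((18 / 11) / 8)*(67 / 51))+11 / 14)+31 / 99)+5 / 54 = 4097783 / 282744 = 14.49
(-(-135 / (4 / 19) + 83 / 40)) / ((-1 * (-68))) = 25567 / 2720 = 9.40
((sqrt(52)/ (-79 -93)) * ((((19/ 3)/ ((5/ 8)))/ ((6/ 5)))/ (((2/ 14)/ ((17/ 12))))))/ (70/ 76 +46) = -42959 * sqrt(13)/ 2070063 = -0.07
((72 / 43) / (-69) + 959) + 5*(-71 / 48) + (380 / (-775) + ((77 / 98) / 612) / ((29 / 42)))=3450153501499 / 3627572880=951.09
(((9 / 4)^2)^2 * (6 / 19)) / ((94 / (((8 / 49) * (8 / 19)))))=0.01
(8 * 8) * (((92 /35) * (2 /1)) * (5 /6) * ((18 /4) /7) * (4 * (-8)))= -282624 /49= -5767.84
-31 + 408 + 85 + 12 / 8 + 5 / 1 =937 / 2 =468.50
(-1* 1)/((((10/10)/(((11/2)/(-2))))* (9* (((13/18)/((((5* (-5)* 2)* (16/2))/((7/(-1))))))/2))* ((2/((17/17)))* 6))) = 1100/273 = 4.03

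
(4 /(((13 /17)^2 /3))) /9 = 1156 /507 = 2.28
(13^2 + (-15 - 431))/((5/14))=-3878/5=-775.60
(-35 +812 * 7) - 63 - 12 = 5574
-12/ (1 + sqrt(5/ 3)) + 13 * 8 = 122 - 6 * sqrt(15) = 98.76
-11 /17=-0.65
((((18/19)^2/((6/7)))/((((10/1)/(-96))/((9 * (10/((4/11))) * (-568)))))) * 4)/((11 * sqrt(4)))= 92752128/361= 256931.10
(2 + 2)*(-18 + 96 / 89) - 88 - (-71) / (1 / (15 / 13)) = -85343 / 1157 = -73.76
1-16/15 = -1/15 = -0.07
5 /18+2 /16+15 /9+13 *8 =7637 /72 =106.07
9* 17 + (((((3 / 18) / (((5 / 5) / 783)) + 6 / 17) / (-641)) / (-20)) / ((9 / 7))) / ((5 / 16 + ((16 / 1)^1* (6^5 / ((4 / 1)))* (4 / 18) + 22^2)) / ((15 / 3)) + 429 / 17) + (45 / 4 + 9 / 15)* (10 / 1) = 2136532905637 / 7869365982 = 271.50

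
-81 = -81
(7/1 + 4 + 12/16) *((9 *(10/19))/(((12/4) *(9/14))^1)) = 1645/57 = 28.86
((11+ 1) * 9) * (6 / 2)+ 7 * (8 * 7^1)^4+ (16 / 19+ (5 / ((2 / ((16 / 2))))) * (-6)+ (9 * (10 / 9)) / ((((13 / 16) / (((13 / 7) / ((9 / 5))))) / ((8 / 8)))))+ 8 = 82403511956 / 1197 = 68841697.54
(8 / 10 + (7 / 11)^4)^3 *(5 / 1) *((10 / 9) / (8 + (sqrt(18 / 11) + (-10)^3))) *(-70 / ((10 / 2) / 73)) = 119721329486223066 *sqrt(22) / 84931254278736336515 + 39587852950111093824 / 7721023116248757865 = 5.13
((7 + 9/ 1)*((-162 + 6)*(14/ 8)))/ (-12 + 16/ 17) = 18564/ 47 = 394.98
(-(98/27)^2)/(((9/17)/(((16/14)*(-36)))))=746368/729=1023.82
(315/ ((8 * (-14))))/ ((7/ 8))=-3.21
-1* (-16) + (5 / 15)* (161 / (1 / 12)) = 660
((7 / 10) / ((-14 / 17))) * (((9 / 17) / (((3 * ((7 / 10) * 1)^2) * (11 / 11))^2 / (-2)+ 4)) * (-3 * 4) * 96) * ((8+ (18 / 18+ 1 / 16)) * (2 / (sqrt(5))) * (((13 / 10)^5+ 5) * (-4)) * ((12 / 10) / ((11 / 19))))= -3733121076768 * sqrt(5) / 80287625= -103970.10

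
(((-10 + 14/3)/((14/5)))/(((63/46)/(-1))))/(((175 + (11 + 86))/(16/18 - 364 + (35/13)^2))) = -1.82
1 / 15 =0.07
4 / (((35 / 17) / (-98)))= -952 / 5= -190.40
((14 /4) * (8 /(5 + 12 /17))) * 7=3332 /97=34.35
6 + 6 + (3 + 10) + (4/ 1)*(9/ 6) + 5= 36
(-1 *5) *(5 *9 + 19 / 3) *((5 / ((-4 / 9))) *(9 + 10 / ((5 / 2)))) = 75075 / 2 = 37537.50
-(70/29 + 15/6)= -285/58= -4.91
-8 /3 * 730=-5840 /3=-1946.67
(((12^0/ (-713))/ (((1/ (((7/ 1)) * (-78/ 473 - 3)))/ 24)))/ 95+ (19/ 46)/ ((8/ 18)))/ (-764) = -0.00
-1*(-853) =853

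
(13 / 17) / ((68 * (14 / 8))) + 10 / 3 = 20269 / 6069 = 3.34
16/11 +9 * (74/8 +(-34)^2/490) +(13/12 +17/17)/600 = 82226911/776160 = 105.94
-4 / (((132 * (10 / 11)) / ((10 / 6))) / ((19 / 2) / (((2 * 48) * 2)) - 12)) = 4589 / 6912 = 0.66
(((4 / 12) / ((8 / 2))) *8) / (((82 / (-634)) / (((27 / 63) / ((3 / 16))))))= -10144 / 861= -11.78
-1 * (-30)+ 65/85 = 523/17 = 30.76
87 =87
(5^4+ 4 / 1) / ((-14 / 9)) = -5661 / 14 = -404.36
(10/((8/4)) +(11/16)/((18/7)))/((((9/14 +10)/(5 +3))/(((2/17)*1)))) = 10619/22797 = 0.47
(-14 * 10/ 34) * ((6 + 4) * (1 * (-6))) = 4200/ 17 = 247.06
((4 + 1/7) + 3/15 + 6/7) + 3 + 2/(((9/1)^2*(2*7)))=23252/2835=8.20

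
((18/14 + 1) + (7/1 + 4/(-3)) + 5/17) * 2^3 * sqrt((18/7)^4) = 2543616/5831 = 436.22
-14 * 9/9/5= -14/5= -2.80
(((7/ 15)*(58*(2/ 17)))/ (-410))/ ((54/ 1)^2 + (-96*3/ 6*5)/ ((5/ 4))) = -203/ 71198550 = -0.00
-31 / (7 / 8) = -248 / 7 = -35.43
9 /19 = 0.47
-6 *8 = -48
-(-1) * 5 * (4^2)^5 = 5242880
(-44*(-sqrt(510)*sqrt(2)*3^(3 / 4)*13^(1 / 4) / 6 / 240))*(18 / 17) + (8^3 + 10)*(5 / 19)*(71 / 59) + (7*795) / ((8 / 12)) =33*39^(1 / 4)*sqrt(85) / 170 + 19085715 / 2242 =8517.28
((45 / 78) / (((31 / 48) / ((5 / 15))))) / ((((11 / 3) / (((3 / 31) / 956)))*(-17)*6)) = -45 / 558349649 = -0.00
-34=-34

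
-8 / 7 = -1.14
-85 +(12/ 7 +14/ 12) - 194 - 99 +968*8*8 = 2586229/ 42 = 61576.88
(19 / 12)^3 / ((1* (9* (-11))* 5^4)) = -6859 / 106920000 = -0.00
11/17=0.65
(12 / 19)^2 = 144 / 361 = 0.40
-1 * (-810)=810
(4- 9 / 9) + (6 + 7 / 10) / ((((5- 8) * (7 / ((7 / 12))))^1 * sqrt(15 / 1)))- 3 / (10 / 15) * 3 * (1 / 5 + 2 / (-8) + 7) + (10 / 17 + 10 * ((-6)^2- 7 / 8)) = 177489 / 680- 67 * sqrt(15) / 5400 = 260.97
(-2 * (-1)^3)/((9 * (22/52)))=0.53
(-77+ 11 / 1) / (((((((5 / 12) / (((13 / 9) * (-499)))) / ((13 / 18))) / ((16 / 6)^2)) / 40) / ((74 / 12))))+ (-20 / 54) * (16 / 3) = 35146461728 / 243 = 144635644.97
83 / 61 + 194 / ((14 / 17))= 101170 / 427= 236.93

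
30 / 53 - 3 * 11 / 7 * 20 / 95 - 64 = -454142 / 7049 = -64.43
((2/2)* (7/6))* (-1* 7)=-49/6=-8.17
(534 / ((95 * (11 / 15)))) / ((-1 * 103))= -1602 / 21527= -0.07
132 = 132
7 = 7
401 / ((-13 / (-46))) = 18446 / 13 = 1418.92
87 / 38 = 2.29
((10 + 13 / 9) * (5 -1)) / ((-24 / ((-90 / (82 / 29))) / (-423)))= -2105835 / 82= -25680.91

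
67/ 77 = 0.87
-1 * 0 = 0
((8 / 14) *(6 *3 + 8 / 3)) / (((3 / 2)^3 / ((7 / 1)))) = 1984 / 81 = 24.49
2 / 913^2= 2 / 833569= 0.00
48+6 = 54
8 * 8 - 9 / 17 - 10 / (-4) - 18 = 1631 / 34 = 47.97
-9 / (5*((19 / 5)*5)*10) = -0.01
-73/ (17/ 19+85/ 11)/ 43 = -15257/ 77486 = -0.20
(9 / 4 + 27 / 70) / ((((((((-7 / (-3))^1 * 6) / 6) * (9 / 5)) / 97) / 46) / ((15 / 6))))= 1372065 / 196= 7000.33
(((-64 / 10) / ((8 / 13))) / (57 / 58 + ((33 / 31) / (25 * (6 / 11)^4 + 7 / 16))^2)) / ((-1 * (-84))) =-21487036164370522 / 198552091886774325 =-0.11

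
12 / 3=4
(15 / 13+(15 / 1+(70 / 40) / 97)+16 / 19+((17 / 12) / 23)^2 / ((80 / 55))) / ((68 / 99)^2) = 541137371613597 / 15003139600384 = 36.07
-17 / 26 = -0.65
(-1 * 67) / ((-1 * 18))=67 / 18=3.72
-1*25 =-25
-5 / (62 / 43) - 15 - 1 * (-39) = 1273 / 62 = 20.53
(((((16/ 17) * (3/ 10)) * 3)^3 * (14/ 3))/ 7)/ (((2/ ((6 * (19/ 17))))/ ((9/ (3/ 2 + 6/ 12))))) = 63825408/ 10440125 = 6.11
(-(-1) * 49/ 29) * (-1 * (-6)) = 294/ 29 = 10.14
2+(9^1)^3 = 731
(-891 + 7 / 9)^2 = 792495.60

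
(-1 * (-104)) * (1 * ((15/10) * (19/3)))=988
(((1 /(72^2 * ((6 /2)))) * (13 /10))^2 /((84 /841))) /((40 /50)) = 142129 /1625330810880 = 0.00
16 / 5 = 3.20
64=64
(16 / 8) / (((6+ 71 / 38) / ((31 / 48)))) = 589 / 3588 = 0.16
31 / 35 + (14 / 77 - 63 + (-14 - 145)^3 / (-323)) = 1539874803 / 124355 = 12382.89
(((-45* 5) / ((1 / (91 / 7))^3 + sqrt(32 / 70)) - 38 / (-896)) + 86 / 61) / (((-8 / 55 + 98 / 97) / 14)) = 6291379997573935 / 231854777105984 - 54077154631500* sqrt(35) / 59389031021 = -5359.80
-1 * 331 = -331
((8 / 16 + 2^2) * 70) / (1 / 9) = 2835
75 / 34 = 2.21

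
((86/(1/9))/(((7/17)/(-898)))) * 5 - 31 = -8439948.14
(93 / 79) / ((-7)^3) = -93 / 27097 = -0.00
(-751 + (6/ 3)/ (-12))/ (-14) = 4507/ 84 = 53.65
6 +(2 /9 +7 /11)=679 /99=6.86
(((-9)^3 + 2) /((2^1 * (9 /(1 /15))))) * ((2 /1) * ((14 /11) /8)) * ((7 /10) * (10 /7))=-0.86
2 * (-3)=-6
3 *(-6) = -18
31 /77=0.40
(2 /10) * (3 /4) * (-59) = -177 /20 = -8.85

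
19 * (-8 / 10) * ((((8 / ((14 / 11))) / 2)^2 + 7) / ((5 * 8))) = -15713 / 2450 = -6.41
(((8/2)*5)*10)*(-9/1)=-1800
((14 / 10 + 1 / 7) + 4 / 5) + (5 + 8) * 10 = 4632 / 35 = 132.34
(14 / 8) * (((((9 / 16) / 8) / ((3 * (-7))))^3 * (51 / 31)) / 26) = -0.00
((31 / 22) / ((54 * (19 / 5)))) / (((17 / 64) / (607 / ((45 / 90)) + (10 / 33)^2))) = 3278922080 / 104468859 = 31.39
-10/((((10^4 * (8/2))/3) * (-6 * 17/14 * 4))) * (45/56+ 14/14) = 0.00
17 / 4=4.25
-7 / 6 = -1.17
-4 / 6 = -2 / 3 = -0.67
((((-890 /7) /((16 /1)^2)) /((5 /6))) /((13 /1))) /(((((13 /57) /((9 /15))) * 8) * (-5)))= 45657 /15142400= 0.00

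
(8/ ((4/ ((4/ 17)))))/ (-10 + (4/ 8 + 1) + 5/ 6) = -24/ 391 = -0.06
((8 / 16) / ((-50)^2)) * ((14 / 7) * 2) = 1 / 1250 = 0.00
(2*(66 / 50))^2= 4356 / 625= 6.97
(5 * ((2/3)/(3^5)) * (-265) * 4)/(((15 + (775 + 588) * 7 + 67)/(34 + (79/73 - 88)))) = 40947800/512107191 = 0.08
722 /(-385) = -722 /385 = -1.88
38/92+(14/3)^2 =9187/414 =22.19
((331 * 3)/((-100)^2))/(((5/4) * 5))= 993/62500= 0.02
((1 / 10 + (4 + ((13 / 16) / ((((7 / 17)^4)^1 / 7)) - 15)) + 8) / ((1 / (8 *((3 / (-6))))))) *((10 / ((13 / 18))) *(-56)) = 385148808 / 637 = 604629.21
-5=-5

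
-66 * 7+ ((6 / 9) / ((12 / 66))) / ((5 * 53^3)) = -1031717599 / 2233155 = -462.00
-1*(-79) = 79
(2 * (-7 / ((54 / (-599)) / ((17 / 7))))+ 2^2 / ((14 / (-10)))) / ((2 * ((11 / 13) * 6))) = 83603 / 2268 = 36.86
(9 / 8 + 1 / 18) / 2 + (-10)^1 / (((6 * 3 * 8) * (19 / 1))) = 535 / 912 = 0.59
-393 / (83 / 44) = -208.34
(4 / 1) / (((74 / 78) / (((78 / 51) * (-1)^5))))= -4056 / 629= -6.45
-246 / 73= -3.37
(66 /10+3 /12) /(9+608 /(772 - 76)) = 11919 /17180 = 0.69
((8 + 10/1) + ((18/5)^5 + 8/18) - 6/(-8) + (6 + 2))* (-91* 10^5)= -51749023144/9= -5749891460.44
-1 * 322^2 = -103684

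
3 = 3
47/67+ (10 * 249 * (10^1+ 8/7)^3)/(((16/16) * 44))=19792554871/252791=78296.12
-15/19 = -0.79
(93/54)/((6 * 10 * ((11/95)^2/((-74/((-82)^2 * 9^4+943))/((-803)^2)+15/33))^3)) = 1436543642487675135239469098968623119917562996875/1284290907415730688074388829603545219342043608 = 1118.55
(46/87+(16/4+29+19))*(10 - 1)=13710/29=472.76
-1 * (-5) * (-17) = -85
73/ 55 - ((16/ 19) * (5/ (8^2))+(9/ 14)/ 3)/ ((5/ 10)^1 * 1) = 11223/ 14630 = 0.77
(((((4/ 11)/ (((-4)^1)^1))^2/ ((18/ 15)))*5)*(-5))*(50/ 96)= -3125/ 34848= -0.09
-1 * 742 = -742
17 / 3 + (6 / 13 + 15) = 824 / 39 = 21.13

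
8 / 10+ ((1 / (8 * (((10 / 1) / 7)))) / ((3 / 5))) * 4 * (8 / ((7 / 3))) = 14 / 5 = 2.80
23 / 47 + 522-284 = 11209 / 47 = 238.49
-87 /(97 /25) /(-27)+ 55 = 48740 /873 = 55.83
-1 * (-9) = 9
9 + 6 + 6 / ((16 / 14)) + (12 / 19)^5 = 201559347 / 9904396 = 20.35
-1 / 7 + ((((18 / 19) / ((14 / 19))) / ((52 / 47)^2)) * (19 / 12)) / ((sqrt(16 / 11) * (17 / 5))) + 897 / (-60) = -2113 / 140 + 629565 * sqrt(11) / 5148416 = -14.69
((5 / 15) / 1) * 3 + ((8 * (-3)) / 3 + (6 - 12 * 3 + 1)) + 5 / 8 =-283 / 8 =-35.38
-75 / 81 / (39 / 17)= -425 / 1053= -0.40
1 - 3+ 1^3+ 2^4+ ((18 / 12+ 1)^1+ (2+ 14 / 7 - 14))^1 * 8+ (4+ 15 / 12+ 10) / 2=-299 / 8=-37.38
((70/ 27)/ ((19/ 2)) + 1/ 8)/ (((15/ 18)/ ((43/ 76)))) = 70219/ 259920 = 0.27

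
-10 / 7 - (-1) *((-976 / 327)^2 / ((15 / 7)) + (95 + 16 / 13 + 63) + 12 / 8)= 47716469279 / 291916170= 163.46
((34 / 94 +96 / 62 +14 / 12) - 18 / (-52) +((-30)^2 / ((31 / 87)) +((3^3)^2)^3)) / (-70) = -22014538164847 / 3977610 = -5534614.55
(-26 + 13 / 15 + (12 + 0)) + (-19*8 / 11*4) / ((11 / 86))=-808157 / 1815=-445.27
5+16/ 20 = 5.80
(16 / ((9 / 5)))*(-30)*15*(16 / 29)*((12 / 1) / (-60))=12800 / 29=441.38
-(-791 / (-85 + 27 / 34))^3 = -56711623688 / 68417929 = -828.90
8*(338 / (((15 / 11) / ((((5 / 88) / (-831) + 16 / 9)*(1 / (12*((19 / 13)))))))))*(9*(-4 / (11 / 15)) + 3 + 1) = -212494384856 / 23446665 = -9062.88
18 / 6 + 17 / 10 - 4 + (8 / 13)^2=1823 / 1690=1.08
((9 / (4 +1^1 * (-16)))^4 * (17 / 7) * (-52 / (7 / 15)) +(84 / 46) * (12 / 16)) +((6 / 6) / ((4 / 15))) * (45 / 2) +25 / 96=82567 / 216384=0.38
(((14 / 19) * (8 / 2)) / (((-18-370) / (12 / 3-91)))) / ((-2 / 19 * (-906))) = 203 / 29294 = 0.01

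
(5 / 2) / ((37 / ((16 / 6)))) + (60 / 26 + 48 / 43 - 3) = 37487 / 62049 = 0.60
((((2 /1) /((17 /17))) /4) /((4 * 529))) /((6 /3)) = 1 /8464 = 0.00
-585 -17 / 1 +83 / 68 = -40853 / 68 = -600.78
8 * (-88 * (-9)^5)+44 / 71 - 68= 2951500432 / 71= 41570428.62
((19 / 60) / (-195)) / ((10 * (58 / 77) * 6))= -1463 / 40716000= -0.00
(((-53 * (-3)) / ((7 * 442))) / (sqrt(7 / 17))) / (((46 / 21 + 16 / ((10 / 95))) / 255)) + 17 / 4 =7155 * sqrt(119) / 589316 + 17 / 4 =4.38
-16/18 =-8/9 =-0.89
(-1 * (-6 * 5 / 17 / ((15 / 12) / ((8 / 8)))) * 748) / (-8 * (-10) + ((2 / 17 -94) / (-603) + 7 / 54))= 64950336 / 4938029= 13.15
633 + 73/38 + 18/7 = 169573/266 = 637.49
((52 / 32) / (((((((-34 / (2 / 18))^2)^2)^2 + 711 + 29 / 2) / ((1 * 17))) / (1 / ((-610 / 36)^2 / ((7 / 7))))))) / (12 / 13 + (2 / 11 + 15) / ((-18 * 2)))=92154348 / 36913828549194323749966929575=0.00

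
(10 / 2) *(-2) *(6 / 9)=-20 / 3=-6.67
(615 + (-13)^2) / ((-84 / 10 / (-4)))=1120 / 3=373.33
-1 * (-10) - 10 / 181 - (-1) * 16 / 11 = 22696 / 1991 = 11.40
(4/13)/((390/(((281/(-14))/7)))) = -281/124215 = -0.00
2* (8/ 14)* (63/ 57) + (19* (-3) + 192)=2589/ 19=136.26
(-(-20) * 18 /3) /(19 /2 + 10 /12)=360 /31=11.61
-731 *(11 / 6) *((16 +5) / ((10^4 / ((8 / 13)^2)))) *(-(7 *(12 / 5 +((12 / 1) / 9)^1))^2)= 17298571136 / 23765625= 727.88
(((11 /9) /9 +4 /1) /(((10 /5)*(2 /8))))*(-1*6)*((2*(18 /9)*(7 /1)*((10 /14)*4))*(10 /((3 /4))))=-4288000 /81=-52938.27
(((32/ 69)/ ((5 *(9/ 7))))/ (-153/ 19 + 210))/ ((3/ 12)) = 17024/ 11913885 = 0.00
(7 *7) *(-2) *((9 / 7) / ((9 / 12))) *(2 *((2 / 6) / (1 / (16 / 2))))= -896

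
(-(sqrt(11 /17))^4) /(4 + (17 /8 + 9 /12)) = -88 /1445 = -0.06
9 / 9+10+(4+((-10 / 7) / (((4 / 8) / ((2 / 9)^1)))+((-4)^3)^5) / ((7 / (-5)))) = 338228681375 / 441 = 766958461.17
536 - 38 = 498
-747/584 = -1.28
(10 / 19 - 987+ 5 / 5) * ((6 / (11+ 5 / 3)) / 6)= -28086 / 361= -77.80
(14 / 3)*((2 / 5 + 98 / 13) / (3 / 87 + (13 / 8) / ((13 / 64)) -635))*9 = -314244 / 590915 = -0.53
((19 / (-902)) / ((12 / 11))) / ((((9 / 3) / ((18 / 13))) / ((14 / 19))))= -7 / 1066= -0.01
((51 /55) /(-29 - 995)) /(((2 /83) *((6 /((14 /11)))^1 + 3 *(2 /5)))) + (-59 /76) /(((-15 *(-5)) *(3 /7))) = -67573093 /2215065600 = -0.03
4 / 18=2 / 9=0.22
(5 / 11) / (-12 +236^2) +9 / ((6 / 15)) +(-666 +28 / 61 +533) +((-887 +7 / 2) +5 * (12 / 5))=-36674261671 / 37363964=-981.54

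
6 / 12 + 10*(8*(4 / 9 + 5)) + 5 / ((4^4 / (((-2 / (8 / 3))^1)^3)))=64297793 / 147456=436.05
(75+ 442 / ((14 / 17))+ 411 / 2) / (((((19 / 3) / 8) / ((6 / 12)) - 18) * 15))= -22882 / 6895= -3.32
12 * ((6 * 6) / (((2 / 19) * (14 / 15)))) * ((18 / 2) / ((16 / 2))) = 4946.79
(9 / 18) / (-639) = -1 / 1278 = -0.00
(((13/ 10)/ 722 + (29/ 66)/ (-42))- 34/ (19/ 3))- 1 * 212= -271909384/ 1250865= -217.38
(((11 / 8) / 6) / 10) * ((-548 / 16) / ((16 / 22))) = -16577 / 15360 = -1.08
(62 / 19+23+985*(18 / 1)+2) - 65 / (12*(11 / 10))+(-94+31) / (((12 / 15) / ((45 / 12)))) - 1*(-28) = 175419817 / 10032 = 17486.03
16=16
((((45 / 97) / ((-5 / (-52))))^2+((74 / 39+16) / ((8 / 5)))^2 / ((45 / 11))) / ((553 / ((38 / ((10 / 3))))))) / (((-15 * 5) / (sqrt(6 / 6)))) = -0.01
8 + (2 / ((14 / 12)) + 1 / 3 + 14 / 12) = 157 / 14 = 11.21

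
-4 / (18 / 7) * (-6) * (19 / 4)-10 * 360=-10667 / 3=-3555.67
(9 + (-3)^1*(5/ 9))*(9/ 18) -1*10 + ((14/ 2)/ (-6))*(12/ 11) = -251/ 33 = -7.61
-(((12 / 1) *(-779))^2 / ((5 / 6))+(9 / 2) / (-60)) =-4194484989 / 40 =-104862124.72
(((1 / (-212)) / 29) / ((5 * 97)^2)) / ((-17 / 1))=1 / 24584776100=0.00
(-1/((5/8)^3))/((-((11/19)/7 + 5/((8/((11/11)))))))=544768/94125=5.79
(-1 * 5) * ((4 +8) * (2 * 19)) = -2280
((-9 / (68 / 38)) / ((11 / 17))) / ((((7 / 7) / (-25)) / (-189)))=-807975 / 22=-36726.14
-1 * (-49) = 49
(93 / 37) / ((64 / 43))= 3999 / 2368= 1.69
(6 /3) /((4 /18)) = 9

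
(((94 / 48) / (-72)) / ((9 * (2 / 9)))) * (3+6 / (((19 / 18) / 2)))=-4277 / 21888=-0.20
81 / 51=1.59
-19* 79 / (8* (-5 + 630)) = -1501 / 5000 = -0.30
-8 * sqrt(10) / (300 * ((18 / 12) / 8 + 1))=-32 * sqrt(10) / 1425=-0.07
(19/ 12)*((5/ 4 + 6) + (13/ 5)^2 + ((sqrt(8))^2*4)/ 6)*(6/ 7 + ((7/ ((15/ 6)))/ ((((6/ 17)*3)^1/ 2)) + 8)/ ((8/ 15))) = 6820183/ 8640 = 789.37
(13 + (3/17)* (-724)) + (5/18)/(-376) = -13204453/115056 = -114.77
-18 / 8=-2.25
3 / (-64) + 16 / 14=491 / 448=1.10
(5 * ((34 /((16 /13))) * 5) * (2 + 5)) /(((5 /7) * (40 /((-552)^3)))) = -28459391688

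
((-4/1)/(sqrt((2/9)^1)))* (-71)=426* sqrt(2)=602.45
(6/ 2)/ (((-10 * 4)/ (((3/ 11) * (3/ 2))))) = -0.03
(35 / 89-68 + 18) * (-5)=248.03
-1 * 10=-10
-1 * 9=-9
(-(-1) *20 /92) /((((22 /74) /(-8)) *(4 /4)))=-1480 /253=-5.85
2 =2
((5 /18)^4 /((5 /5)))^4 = 152587890625 /121439531096594251776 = 0.00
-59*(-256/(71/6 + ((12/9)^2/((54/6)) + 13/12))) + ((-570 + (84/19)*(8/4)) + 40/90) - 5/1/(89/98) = 37862302712/64665531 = 585.51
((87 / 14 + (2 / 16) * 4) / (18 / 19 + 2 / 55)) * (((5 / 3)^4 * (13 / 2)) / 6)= 57.05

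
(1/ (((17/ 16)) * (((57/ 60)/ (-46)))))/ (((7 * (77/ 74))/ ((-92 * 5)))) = 501068800/ 174097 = 2878.10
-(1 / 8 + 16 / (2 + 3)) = -133 / 40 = -3.32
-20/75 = -4/15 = -0.27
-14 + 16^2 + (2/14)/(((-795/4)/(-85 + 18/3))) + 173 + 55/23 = 53431268/127995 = 417.45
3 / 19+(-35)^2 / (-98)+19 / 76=-919 / 76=-12.09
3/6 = 1/2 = 0.50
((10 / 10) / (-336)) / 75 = -1 / 25200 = -0.00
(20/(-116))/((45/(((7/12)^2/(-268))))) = 49/10072512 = 0.00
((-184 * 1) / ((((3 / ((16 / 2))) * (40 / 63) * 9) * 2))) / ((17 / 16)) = -10304 / 255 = -40.41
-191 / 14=-13.64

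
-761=-761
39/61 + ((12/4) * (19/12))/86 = 14575/20984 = 0.69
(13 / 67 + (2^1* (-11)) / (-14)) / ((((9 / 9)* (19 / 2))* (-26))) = -828 / 115843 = -0.01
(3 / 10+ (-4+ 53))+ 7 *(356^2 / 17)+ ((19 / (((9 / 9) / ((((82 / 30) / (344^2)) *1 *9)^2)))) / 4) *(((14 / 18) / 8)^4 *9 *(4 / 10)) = 1031399388915605064396563 / 19745478706987008000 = 52234.71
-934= -934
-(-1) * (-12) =-12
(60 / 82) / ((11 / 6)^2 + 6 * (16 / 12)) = 1080 / 16769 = 0.06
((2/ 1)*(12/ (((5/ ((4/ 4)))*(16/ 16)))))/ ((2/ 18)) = 216/ 5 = 43.20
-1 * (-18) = 18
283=283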